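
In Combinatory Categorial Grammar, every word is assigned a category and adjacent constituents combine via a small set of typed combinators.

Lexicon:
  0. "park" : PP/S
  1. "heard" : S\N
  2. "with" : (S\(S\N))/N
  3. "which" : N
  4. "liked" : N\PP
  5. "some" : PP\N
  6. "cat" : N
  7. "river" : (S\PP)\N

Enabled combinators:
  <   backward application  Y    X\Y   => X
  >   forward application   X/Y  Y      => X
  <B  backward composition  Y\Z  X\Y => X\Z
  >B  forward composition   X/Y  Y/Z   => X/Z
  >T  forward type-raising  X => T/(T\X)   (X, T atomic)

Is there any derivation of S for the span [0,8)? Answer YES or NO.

YES

[0,8] S   <
  [0,5] N   <
    [0,4] PP   >
      [0,1] "park" : PP/S
      [1,4] S   <
        [1,2] "heard" : S\N
        [2,4] S\(S\N)   >
          [2,3] "with" : (S\(S\N))/N
          [3,4] "which" : N
    [4,5] "liked" : N\PP
  [5,8] S\N   <B
    [5,6] "some" : PP\N
    [6,8] S\PP   <
      [6,7] "cat" : N
      [7,8] "river" : (S\PP)\N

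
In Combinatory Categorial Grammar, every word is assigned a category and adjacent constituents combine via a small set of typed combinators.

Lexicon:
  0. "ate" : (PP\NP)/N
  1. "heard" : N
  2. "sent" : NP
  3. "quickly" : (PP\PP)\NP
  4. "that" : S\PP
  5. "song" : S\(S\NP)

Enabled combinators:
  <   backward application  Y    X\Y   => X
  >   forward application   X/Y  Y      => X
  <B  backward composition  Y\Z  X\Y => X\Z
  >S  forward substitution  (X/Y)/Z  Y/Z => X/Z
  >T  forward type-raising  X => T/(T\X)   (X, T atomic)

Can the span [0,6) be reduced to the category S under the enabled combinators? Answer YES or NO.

[0,6] S   <
  [0,5] S\NP   <B
    [0,2] PP\NP   >
      [0,1] "ate" : (PP\NP)/N
      [1,2] "heard" : N
    [2,5] S\PP   <B
      [2,4] PP\PP   <
        [2,3] "sent" : NP
        [3,4] "quickly" : (PP\PP)\NP
      [4,5] "that" : S\PP
  [5,6] "song" : S\(S\NP)

YES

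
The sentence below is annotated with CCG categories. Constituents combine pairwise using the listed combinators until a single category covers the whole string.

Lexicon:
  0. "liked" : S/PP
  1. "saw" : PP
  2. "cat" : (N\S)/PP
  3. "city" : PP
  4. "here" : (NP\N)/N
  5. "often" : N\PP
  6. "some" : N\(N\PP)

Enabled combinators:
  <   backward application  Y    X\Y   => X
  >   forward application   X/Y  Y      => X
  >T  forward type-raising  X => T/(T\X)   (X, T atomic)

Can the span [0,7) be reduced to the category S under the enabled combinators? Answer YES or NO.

NO

S/PP PP (N\S)/PP PP (NP\N)/N N\PP N\(N\PP)
CKY chart[0,7] = {N/(N\NP), NP, NP/(NP\NP), PP/(PP\NP), S/(S\NP)}; S ∉ chart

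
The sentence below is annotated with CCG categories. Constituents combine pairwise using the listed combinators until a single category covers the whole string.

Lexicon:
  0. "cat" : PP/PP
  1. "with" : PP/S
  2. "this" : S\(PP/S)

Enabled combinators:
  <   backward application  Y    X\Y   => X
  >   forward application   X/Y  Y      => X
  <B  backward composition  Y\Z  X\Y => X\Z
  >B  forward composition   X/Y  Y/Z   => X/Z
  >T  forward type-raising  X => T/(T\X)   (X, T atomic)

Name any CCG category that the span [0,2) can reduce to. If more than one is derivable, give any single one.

[0,3] S   <
  [0,2] PP/S   >B
    [0,1] "cat" : PP/PP
    [1,2] "with" : PP/S
  [2,3] "this" : S\(PP/S)

PP/S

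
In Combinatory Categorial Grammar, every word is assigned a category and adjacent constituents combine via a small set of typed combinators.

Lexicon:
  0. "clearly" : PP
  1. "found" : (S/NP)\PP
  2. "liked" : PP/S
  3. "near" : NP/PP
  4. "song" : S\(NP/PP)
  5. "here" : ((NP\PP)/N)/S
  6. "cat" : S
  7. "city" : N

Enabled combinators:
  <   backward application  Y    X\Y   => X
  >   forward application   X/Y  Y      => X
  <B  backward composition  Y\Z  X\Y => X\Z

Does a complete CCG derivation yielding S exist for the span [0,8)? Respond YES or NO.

[0,8] S   >
  [0,2] S/NP   <
    [0,1] "clearly" : PP
    [1,2] "found" : (S/NP)\PP
  [2,8] NP   <
    [2,5] PP   >
      [2,3] "liked" : PP/S
      [3,5] S   <
        [3,4] "near" : NP/PP
        [4,5] "song" : S\(NP/PP)
    [5,8] NP\PP   >
      [5,7] (NP\PP)/N   >
        [5,6] "here" : ((NP\PP)/N)/S
        [6,7] "cat" : S
      [7,8] "city" : N

YES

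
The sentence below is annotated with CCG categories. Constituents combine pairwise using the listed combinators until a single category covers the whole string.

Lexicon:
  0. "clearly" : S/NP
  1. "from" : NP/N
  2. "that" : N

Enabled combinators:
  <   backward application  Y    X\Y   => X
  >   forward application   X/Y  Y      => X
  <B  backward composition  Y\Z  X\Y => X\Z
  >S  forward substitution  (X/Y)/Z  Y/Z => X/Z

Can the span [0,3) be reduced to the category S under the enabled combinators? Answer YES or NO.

YES

[0,3] S   >
  [0,1] "clearly" : S/NP
  [1,3] NP   >
    [1,2] "from" : NP/N
    [2,3] "that" : N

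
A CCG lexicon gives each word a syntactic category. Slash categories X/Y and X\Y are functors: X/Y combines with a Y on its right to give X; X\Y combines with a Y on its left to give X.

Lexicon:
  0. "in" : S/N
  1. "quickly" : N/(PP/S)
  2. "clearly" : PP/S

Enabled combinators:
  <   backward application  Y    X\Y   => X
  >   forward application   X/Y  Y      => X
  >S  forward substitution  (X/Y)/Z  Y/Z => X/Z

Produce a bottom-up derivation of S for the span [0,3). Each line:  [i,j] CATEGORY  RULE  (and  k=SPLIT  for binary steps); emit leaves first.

[0,3] S   >
  [0,1] "in" : S/N
  [1,3] N   >
    [1,2] "quickly" : N/(PP/S)
    [2,3] "clearly" : PP/S

[0,1] S/N  lex  "in"
[1,2] N/(PP/S)  lex  "quickly"
[2,3] PP/S  lex  "clearly"
[1,3] N  >  k=2
[0,3] S  >  k=1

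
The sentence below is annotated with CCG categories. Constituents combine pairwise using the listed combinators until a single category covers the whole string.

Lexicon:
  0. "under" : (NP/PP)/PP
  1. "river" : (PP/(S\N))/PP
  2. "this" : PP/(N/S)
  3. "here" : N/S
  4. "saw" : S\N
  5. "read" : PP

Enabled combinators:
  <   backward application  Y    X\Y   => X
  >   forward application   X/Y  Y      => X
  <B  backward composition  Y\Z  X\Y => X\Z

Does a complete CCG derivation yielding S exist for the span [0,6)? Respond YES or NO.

NO

(NP/PP)/PP (PP/(S\N))/PP PP/(N/S) N/S S\N PP
CKY chart[0,6] = {NP}; S ∉ chart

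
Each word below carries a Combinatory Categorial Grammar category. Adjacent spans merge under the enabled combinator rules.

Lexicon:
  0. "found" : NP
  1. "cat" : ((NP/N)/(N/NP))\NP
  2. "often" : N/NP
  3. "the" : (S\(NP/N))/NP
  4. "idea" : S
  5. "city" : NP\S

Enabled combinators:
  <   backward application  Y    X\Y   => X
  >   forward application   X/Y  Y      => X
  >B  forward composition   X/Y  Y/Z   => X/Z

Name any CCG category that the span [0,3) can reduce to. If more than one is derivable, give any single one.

NP/N

[0,6] S   <
  [0,3] NP/N   >
    [0,2] (NP/N)/(N/NP)   <
      [0,1] "found" : NP
      [1,2] "cat" : ((NP/N)/(N/NP))\NP
    [2,3] "often" : N/NP
  [3,6] S\(NP/N)   >
    [3,4] "the" : (S\(NP/N))/NP
    [4,6] NP   <
      [4,5] "idea" : S
      [5,6] "city" : NP\S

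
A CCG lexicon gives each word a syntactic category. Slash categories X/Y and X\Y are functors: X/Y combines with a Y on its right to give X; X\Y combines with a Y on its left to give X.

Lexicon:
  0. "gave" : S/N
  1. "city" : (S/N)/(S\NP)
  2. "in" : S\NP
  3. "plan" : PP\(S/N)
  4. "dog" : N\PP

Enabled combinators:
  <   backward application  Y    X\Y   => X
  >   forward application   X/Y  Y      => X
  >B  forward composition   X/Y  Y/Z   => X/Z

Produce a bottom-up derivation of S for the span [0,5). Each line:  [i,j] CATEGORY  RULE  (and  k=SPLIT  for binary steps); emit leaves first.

[0,1] S/N  lex  "gave"
[1,2] (S/N)/(S\NP)  lex  "city"
[2,3] S\NP  lex  "in"
[1,3] S/N  >  k=2
[3,4] PP\(S/N)  lex  "plan"
[1,4] PP  <  k=3
[4,5] N\PP  lex  "dog"
[1,5] N  <  k=4
[0,5] S  >  k=1

[0,5] S   >
  [0,1] "gave" : S/N
  [1,5] N   <
    [1,4] PP   <
      [1,3] S/N   >
        [1,2] "city" : (S/N)/(S\NP)
        [2,3] "in" : S\NP
      [3,4] "plan" : PP\(S/N)
    [4,5] "dog" : N\PP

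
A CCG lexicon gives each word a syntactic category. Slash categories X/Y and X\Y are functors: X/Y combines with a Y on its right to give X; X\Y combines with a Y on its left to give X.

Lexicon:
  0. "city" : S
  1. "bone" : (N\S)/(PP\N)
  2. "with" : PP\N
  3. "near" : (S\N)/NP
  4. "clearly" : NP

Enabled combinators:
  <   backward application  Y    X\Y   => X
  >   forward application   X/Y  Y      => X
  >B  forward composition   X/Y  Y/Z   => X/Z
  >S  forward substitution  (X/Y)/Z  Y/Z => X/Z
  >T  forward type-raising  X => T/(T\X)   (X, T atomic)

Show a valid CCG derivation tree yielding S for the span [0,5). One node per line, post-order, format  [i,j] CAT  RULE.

[0,1] S  lex  "city"
[0,1] N/(N\S)  >T
[1,2] (N\S)/(PP\N)  lex  "bone"
[2,3] PP\N  lex  "with"
[1,3] N\S  >  k=2
[0,3] N  >  k=1
[3,4] (S\N)/NP  lex  "near"
[4,5] NP  lex  "clearly"
[3,5] S\N  >  k=4
[0,5] S  <  k=3

[0,5] S   <
  [0,3] N   >
    [0,1] N/(N\S)   >T
      [0,1] "city" : S
    [1,3] N\S   >
      [1,2] "bone" : (N\S)/(PP\N)
      [2,3] "with" : PP\N
  [3,5] S\N   >
    [3,4] "near" : (S\N)/NP
    [4,5] "clearly" : NP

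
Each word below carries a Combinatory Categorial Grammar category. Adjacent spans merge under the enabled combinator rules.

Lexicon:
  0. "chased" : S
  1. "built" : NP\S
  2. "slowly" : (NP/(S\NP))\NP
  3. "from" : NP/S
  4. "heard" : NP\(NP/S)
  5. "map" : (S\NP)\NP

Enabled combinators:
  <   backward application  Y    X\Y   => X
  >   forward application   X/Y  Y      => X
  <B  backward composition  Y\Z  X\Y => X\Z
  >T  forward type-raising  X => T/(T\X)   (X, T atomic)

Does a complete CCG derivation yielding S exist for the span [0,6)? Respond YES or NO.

S NP\S (NP/(S\NP))\NP NP/S NP\(NP/S) (S\NP)\NP
CKY chart[0,6] = {N/(N\NP), NP, NP/(NP\NP), PP/(PP\NP), S/(S\NP)}; S ∉ chart

NO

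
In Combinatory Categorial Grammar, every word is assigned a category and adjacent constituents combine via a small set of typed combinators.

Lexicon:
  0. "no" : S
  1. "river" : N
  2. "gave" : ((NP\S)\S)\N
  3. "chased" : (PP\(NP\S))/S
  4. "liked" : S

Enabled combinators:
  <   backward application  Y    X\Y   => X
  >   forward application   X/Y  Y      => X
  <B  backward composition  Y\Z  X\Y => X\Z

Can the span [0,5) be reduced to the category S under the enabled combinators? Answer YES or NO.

S N ((NP\S)\S)\N (PP\(NP\S))/S S
CKY chart[0,5] = {PP}; S ∉ chart

NO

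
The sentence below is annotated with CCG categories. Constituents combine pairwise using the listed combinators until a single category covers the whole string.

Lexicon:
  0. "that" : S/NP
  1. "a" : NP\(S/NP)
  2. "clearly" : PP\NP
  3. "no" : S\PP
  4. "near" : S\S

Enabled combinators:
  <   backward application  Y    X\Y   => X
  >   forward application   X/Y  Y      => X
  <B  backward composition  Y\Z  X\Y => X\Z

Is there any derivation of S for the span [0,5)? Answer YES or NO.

YES

[0,5] S   <
  [0,3] PP   <
    [0,2] NP   <
      [0,1] "that" : S/NP
      [1,2] "a" : NP\(S/NP)
    [2,3] "clearly" : PP\NP
  [3,5] S\PP   <B
    [3,4] "no" : S\PP
    [4,5] "near" : S\S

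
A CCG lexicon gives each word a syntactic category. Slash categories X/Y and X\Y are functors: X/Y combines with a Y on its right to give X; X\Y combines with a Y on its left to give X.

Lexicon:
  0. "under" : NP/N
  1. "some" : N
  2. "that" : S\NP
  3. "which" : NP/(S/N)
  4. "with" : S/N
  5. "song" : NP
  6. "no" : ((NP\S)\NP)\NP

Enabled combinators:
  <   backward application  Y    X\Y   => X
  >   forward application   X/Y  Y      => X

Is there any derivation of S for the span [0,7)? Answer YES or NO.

NP/N N S\NP NP/(S/N) S/N NP ((NP\S)\NP)\NP
CKY chart[0,7] = {NP}; S ∉ chart

NO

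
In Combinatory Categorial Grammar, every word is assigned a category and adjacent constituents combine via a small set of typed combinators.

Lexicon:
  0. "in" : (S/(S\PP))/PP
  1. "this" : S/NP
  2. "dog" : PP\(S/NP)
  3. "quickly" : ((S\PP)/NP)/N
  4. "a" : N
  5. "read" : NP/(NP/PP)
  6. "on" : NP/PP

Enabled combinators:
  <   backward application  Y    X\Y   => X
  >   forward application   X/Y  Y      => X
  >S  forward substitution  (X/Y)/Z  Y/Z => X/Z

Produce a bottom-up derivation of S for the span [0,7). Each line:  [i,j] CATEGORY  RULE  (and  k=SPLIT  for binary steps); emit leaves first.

[0,1] (S/(S\PP))/PP  lex  "in"
[1,2] S/NP  lex  "this"
[2,3] PP\(S/NP)  lex  "dog"
[1,3] PP  <  k=2
[0,3] S/(S\PP)  >  k=1
[3,4] ((S\PP)/NP)/N  lex  "quickly"
[4,5] N  lex  "a"
[3,5] (S\PP)/NP  >  k=4
[5,6] NP/(NP/PP)  lex  "read"
[6,7] NP/PP  lex  "on"
[5,7] NP  >  k=6
[3,7] S\PP  >  k=5
[0,7] S  >  k=3

[0,7] S   >
  [0,3] S/(S\PP)   >
    [0,1] "in" : (S/(S\PP))/PP
    [1,3] PP   <
      [1,2] "this" : S/NP
      [2,3] "dog" : PP\(S/NP)
  [3,7] S\PP   >
    [3,5] (S\PP)/NP   >
      [3,4] "quickly" : ((S\PP)/NP)/N
      [4,5] "a" : N
    [5,7] NP   >
      [5,6] "read" : NP/(NP/PP)
      [6,7] "on" : NP/PP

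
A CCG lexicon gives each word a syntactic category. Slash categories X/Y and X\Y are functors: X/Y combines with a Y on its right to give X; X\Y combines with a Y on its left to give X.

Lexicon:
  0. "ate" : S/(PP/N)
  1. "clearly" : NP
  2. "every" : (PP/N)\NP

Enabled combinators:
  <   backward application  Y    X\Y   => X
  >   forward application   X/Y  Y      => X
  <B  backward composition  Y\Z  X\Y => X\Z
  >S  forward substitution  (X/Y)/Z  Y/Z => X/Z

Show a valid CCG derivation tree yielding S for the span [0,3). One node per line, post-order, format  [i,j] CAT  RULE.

[0,1] S/(PP/N)  lex  "ate"
[1,2] NP  lex  "clearly"
[2,3] (PP/N)\NP  lex  "every"
[1,3] PP/N  <  k=2
[0,3] S  >  k=1

[0,3] S   >
  [0,1] "ate" : S/(PP/N)
  [1,3] PP/N   <
    [1,2] "clearly" : NP
    [2,3] "every" : (PP/N)\NP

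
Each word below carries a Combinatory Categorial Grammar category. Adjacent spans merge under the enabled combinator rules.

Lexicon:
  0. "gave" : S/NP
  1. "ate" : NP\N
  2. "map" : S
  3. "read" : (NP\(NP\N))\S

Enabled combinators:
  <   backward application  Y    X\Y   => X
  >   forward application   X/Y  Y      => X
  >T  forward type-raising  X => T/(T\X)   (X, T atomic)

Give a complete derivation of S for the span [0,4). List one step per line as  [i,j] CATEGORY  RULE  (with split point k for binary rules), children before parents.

[0,4] S   >
  [0,1] "gave" : S/NP
  [1,4] NP   <
    [1,2] "ate" : NP\N
    [2,4] NP\(NP\N)   <
      [2,3] "map" : S
      [3,4] "read" : (NP\(NP\N))\S

[0,1] S/NP  lex  "gave"
[1,2] NP\N  lex  "ate"
[2,3] S  lex  "map"
[3,4] (NP\(NP\N))\S  lex  "read"
[2,4] NP\(NP\N)  <  k=3
[1,4] NP  <  k=2
[0,4] S  >  k=1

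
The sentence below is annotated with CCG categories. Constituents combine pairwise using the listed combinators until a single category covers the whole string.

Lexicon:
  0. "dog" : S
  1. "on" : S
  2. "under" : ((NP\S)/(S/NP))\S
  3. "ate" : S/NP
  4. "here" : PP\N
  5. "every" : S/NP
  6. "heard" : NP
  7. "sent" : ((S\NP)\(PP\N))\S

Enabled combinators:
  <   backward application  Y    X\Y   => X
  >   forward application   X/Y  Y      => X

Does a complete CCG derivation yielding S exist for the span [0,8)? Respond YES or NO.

YES

[0,8] S   <
  [0,4] NP   <
    [0,1] "dog" : S
    [1,4] NP\S   >
      [1,3] (NP\S)/(S/NP)   <
        [1,2] "on" : S
        [2,3] "under" : ((NP\S)/(S/NP))\S
      [3,4] "ate" : S/NP
  [4,8] S\NP   <
    [4,5] "here" : PP\N
    [5,8] (S\NP)\(PP\N)   <
      [5,7] S   >
        [5,6] "every" : S/NP
        [6,7] "heard" : NP
      [7,8] "sent" : ((S\NP)\(PP\N))\S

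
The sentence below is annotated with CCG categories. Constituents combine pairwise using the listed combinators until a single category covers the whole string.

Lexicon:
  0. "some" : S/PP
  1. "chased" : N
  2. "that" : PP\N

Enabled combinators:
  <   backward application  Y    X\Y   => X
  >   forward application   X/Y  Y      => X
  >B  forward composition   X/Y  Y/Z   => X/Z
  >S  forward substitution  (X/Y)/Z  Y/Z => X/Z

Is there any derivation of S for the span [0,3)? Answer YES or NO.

[0,3] S   >
  [0,1] "some" : S/PP
  [1,3] PP   <
    [1,2] "chased" : N
    [2,3] "that" : PP\N

YES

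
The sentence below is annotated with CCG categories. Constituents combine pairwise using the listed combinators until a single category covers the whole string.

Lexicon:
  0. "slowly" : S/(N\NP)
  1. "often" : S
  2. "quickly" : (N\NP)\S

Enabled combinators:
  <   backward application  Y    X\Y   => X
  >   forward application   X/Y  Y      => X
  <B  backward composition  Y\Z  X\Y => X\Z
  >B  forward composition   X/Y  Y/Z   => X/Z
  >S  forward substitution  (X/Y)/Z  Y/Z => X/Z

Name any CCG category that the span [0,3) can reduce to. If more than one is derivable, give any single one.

[0,3] S   >
  [0,1] "slowly" : S/(N\NP)
  [1,3] N\NP   <
    [1,2] "often" : S
    [2,3] "quickly" : (N\NP)\S

S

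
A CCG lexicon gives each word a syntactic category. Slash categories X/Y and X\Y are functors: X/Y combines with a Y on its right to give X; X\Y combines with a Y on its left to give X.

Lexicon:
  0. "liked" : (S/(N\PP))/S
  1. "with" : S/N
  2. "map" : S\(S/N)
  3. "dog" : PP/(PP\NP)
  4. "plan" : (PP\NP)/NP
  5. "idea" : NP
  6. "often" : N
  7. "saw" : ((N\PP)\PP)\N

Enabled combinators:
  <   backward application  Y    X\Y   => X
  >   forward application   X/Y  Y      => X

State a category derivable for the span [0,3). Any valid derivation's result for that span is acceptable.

S/(N\PP)

[0,8] S   >
  [0,3] S/(N\PP)   >
    [0,1] "liked" : (S/(N\PP))/S
    [1,3] S   <
      [1,2] "with" : S/N
      [2,3] "map" : S\(S/N)
  [3,8] N\PP   <
    [3,6] PP   >
      [3,4] "dog" : PP/(PP\NP)
      [4,6] PP\NP   >
        [4,5] "plan" : (PP\NP)/NP
        [5,6] "idea" : NP
    [6,8] (N\PP)\PP   <
      [6,7] "often" : N
      [7,8] "saw" : ((N\PP)\PP)\N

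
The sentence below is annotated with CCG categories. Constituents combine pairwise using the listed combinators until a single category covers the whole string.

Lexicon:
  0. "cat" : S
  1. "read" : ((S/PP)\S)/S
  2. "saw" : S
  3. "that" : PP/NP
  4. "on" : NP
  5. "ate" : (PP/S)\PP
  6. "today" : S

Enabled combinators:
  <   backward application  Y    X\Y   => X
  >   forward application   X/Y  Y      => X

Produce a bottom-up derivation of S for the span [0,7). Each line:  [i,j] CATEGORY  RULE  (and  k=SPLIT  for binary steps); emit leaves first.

[0,1] S  lex  "cat"
[1,2] ((S/PP)\S)/S  lex  "read"
[2,3] S  lex  "saw"
[1,3] (S/PP)\S  >  k=2
[0,3] S/PP  <  k=1
[3,4] PP/NP  lex  "that"
[4,5] NP  lex  "on"
[3,5] PP  >  k=4
[5,6] (PP/S)\PP  lex  "ate"
[3,6] PP/S  <  k=5
[6,7] S  lex  "today"
[3,7] PP  >  k=6
[0,7] S  >  k=3

[0,7] S   >
  [0,3] S/PP   <
    [0,1] "cat" : S
    [1,3] (S/PP)\S   >
      [1,2] "read" : ((S/PP)\S)/S
      [2,3] "saw" : S
  [3,7] PP   >
    [3,6] PP/S   <
      [3,5] PP   >
        [3,4] "that" : PP/NP
        [4,5] "on" : NP
      [5,6] "ate" : (PP/S)\PP
    [6,7] "today" : S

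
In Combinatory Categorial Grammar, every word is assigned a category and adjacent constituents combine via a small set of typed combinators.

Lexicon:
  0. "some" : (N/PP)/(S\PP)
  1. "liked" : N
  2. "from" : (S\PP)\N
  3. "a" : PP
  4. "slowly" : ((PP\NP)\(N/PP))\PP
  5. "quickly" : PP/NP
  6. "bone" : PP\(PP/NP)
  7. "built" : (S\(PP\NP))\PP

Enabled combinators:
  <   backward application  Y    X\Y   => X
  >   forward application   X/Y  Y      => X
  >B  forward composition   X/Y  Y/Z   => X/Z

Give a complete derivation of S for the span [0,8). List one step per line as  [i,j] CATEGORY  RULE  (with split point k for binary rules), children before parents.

[0,1] (N/PP)/(S\PP)  lex  "some"
[1,2] N  lex  "liked"
[2,3] (S\PP)\N  lex  "from"
[1,3] S\PP  <  k=2
[0,3] N/PP  >  k=1
[3,4] PP  lex  "a"
[4,5] ((PP\NP)\(N/PP))\PP  lex  "slowly"
[3,5] (PP\NP)\(N/PP)  <  k=4
[0,5] PP\NP  <  k=3
[5,6] PP/NP  lex  "quickly"
[6,7] PP\(PP/NP)  lex  "bone"
[5,7] PP  <  k=6
[7,8] (S\(PP\NP))\PP  lex  "built"
[5,8] S\(PP\NP)  <  k=7
[0,8] S  <  k=5

[0,8] S   <
  [0,5] PP\NP   <
    [0,3] N/PP   >
      [0,1] "some" : (N/PP)/(S\PP)
      [1,3] S\PP   <
        [1,2] "liked" : N
        [2,3] "from" : (S\PP)\N
    [3,5] (PP\NP)\(N/PP)   <
      [3,4] "a" : PP
      [4,5] "slowly" : ((PP\NP)\(N/PP))\PP
  [5,8] S\(PP\NP)   <
    [5,7] PP   <
      [5,6] "quickly" : PP/NP
      [6,7] "bone" : PP\(PP/NP)
    [7,8] "built" : (S\(PP\NP))\PP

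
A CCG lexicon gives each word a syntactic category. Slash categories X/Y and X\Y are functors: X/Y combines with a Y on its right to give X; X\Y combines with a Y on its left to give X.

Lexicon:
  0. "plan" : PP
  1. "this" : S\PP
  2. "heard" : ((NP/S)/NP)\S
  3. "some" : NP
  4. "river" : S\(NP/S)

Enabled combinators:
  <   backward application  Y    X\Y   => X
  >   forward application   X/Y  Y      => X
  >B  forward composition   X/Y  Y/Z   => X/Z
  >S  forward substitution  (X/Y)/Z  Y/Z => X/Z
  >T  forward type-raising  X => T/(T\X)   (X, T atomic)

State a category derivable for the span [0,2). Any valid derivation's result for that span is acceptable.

[0,5] S   <
  [0,4] NP/S   >
    [0,3] (NP/S)/NP   <
      [0,2] S   >
        [0,1] S/(S\PP)   >T
          [0,1] "plan" : PP
        [1,2] "this" : S\PP
      [2,3] "heard" : ((NP/S)/NP)\S
    [3,4] "some" : NP
  [4,5] "river" : S\(NP/S)

S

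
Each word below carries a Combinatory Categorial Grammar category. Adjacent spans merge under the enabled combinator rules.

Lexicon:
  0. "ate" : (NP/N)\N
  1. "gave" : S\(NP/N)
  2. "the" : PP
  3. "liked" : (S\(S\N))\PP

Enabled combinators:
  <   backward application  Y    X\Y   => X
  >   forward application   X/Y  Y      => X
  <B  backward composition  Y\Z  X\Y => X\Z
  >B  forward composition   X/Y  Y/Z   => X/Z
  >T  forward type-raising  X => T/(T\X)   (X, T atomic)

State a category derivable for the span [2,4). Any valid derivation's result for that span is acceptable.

S\(S\N)

[0,4] S   <
  [0,2] S\N   <B
    [0,1] "ate" : (NP/N)\N
    [1,2] "gave" : S\(NP/N)
  [2,4] S\(S\N)   <
    [2,3] "the" : PP
    [3,4] "liked" : (S\(S\N))\PP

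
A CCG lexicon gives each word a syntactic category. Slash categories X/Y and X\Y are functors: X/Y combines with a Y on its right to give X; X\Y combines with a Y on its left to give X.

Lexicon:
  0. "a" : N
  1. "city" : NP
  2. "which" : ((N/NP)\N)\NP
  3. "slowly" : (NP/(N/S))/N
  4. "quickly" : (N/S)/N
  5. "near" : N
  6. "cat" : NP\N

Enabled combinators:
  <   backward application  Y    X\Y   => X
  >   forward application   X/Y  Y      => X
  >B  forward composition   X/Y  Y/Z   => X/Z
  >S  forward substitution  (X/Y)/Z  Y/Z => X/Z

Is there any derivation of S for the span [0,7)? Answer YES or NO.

N NP ((N/NP)\N)\NP (NP/(N/S))/N (N/S)/N N NP\N
CKY chart[0,7] = {NP}; S ∉ chart

NO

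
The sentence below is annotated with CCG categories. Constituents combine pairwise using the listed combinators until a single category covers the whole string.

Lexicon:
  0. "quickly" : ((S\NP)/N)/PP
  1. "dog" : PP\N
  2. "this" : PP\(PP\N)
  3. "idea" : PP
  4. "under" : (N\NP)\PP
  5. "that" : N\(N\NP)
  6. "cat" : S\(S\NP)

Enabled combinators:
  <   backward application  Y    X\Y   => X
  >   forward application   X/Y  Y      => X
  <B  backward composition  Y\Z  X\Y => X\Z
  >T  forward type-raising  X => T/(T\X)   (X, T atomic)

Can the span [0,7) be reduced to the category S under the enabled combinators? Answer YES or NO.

[0,7] S   <
  [0,6] S\NP   >
    [0,3] (S\NP)/N   >
      [0,1] "quickly" : ((S\NP)/N)/PP
      [1,3] PP   <
        [1,2] "dog" : PP\N
        [2,3] "this" : PP\(PP\N)
    [3,6] N   <
      [3,5] N\NP   <
        [3,4] "idea" : PP
        [4,5] "under" : (N\NP)\PP
      [5,6] "that" : N\(N\NP)
  [6,7] "cat" : S\(S\NP)

YES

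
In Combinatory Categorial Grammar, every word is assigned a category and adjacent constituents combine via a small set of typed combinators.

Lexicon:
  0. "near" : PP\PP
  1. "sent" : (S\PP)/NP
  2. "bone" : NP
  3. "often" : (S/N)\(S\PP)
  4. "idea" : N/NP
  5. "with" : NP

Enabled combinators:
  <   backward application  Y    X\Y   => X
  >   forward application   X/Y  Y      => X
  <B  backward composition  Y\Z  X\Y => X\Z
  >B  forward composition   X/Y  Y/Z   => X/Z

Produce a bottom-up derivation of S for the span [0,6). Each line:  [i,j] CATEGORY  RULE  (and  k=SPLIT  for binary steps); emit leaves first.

[0,6] S   >
  [0,4] S/N   <
    [0,3] S\PP   <B
      [0,1] "near" : PP\PP
      [1,3] S\PP   >
        [1,2] "sent" : (S\PP)/NP
        [2,3] "bone" : NP
    [3,4] "often" : (S/N)\(S\PP)
  [4,6] N   >
    [4,5] "idea" : N/NP
    [5,6] "with" : NP

[0,1] PP\PP  lex  "near"
[1,2] (S\PP)/NP  lex  "sent"
[2,3] NP  lex  "bone"
[1,3] S\PP  >  k=2
[0,3] S\PP  <B  k=1
[3,4] (S/N)\(S\PP)  lex  "often"
[0,4] S/N  <  k=3
[4,5] N/NP  lex  "idea"
[5,6] NP  lex  "with"
[4,6] N  >  k=5
[0,6] S  >  k=4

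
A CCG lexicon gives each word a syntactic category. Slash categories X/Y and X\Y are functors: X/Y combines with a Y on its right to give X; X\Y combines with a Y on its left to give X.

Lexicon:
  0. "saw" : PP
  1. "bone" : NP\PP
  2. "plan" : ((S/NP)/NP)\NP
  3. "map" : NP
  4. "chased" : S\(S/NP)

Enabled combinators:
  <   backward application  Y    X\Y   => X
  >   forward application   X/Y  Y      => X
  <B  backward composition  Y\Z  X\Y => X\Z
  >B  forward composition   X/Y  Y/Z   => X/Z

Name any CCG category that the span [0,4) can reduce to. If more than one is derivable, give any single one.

[0,5] S   <
  [0,4] S/NP   >
    [0,3] (S/NP)/NP   <
      [0,2] NP   <
        [0,1] "saw" : PP
        [1,2] "bone" : NP\PP
      [2,3] "plan" : ((S/NP)/NP)\NP
    [3,4] "map" : NP
  [4,5] "chased" : S\(S/NP)

S/NP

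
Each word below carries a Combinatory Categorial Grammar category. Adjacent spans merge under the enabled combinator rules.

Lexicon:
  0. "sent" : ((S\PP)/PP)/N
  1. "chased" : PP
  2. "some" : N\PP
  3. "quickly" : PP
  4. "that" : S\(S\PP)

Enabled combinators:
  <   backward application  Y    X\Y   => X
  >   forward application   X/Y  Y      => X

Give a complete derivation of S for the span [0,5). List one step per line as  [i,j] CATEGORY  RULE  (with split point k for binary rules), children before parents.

[0,5] S   <
  [0,4] S\PP   >
    [0,3] (S\PP)/PP   >
      [0,1] "sent" : ((S\PP)/PP)/N
      [1,3] N   <
        [1,2] "chased" : PP
        [2,3] "some" : N\PP
    [3,4] "quickly" : PP
  [4,5] "that" : S\(S\PP)

[0,1] ((S\PP)/PP)/N  lex  "sent"
[1,2] PP  lex  "chased"
[2,3] N\PP  lex  "some"
[1,3] N  <  k=2
[0,3] (S\PP)/PP  >  k=1
[3,4] PP  lex  "quickly"
[0,4] S\PP  >  k=3
[4,5] S\(S\PP)  lex  "that"
[0,5] S  <  k=4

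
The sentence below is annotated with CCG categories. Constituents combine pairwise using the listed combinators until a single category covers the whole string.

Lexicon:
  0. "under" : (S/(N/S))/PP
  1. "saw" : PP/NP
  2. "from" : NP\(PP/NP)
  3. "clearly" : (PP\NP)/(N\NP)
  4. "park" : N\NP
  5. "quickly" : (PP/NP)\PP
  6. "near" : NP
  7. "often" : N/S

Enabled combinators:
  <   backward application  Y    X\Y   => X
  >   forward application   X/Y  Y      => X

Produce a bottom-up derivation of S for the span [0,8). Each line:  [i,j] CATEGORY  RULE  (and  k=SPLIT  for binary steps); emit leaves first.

[0,8] S   >
  [0,7] S/(N/S)   >
    [0,1] "under" : (S/(N/S))/PP
    [1,7] PP   >
      [1,6] PP/NP   <
        [1,5] PP   <
          [1,3] NP   <
            [1,2] "saw" : PP/NP
            [2,3] "from" : NP\(PP/NP)
          [3,5] PP\NP   >
            [3,4] "clearly" : (PP\NP)/(N\NP)
            [4,5] "park" : N\NP
        [5,6] "quickly" : (PP/NP)\PP
      [6,7] "near" : NP
  [7,8] "often" : N/S

[0,1] (S/(N/S))/PP  lex  "under"
[1,2] PP/NP  lex  "saw"
[2,3] NP\(PP/NP)  lex  "from"
[1,3] NP  <  k=2
[3,4] (PP\NP)/(N\NP)  lex  "clearly"
[4,5] N\NP  lex  "park"
[3,5] PP\NP  >  k=4
[1,5] PP  <  k=3
[5,6] (PP/NP)\PP  lex  "quickly"
[1,6] PP/NP  <  k=5
[6,7] NP  lex  "near"
[1,7] PP  >  k=6
[0,7] S/(N/S)  >  k=1
[7,8] N/S  lex  "often"
[0,8] S  >  k=7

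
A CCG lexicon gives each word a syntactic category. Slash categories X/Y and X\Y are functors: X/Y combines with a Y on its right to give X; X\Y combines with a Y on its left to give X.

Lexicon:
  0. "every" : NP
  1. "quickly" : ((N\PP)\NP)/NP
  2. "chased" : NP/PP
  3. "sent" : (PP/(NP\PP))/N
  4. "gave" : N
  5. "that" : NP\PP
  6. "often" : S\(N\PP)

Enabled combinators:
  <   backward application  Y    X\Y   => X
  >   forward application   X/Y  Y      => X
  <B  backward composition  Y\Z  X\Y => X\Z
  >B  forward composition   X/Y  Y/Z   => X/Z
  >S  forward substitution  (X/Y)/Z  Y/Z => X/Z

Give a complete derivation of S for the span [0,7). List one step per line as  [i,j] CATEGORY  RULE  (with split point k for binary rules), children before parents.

[0,7] S   <
  [0,1] "every" : NP
  [1,7] S\NP   <B
    [1,6] (N\PP)\NP   >
      [1,2] "quickly" : ((N\PP)\NP)/NP
      [2,6] NP   >
        [2,3] "chased" : NP/PP
        [3,6] PP   >
          [3,5] PP/(NP\PP)   >
            [3,4] "sent" : (PP/(NP\PP))/N
            [4,5] "gave" : N
          [5,6] "that" : NP\PP
    [6,7] "often" : S\(N\PP)

[0,1] NP  lex  "every"
[1,2] ((N\PP)\NP)/NP  lex  "quickly"
[2,3] NP/PP  lex  "chased"
[3,4] (PP/(NP\PP))/N  lex  "sent"
[4,5] N  lex  "gave"
[3,5] PP/(NP\PP)  >  k=4
[5,6] NP\PP  lex  "that"
[3,6] PP  >  k=5
[2,6] NP  >  k=3
[1,6] (N\PP)\NP  >  k=2
[6,7] S\(N\PP)  lex  "often"
[1,7] S\NP  <B  k=6
[0,7] S  <  k=1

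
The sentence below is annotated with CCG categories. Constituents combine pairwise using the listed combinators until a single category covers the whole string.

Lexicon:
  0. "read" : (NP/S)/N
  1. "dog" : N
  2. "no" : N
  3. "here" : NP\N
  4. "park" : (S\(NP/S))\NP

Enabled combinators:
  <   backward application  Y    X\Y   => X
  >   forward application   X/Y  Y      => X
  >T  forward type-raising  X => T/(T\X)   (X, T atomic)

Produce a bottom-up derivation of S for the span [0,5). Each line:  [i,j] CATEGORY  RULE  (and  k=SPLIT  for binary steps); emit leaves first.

[0,1] (NP/S)/N  lex  "read"
[1,2] N  lex  "dog"
[0,2] NP/S  >  k=1
[2,3] N  lex  "no"
[2,3] NP/(NP\N)  >T
[3,4] NP\N  lex  "here"
[2,4] NP  >  k=3
[4,5] (S\(NP/S))\NP  lex  "park"
[2,5] S\(NP/S)  <  k=4
[0,5] S  <  k=2

[0,5] S   <
  [0,2] NP/S   >
    [0,1] "read" : (NP/S)/N
    [1,2] "dog" : N
  [2,5] S\(NP/S)   <
    [2,4] NP   >
      [2,3] NP/(NP\N)   >T
        [2,3] "no" : N
      [3,4] "here" : NP\N
    [4,5] "park" : (S\(NP/S))\NP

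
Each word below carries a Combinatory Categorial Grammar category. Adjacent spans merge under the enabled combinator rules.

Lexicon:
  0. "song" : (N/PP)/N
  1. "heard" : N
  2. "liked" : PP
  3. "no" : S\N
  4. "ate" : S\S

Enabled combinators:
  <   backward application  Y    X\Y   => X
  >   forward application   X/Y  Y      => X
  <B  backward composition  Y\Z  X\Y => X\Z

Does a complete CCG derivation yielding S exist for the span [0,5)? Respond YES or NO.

YES

[0,5] S   <
  [0,3] N   >
    [0,2] N/PP   >
      [0,1] "song" : (N/PP)/N
      [1,2] "heard" : N
    [2,3] "liked" : PP
  [3,5] S\N   <B
    [3,4] "no" : S\N
    [4,5] "ate" : S\S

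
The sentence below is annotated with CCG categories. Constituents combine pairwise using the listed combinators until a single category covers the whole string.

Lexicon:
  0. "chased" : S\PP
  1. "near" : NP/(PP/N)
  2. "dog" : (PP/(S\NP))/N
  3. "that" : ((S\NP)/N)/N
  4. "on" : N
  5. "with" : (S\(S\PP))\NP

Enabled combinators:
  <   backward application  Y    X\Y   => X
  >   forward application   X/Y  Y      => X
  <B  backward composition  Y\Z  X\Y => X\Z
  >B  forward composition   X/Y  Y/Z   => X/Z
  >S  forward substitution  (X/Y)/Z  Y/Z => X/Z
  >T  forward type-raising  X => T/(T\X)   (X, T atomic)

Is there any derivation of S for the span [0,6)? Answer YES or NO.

YES

[0,6] S   <
  [0,1] "chased" : S\PP
  [1,6] S\(S\PP)   <
    [1,5] NP   >
      [1,2] "near" : NP/(PP/N)
      [2,5] PP/N   >S
        [2,3] "dog" : (PP/(S\NP))/N
        [3,5] (S\NP)/N   >
          [3,4] "that" : ((S\NP)/N)/N
          [4,5] "on" : N
    [5,6] "with" : (S\(S\PP))\NP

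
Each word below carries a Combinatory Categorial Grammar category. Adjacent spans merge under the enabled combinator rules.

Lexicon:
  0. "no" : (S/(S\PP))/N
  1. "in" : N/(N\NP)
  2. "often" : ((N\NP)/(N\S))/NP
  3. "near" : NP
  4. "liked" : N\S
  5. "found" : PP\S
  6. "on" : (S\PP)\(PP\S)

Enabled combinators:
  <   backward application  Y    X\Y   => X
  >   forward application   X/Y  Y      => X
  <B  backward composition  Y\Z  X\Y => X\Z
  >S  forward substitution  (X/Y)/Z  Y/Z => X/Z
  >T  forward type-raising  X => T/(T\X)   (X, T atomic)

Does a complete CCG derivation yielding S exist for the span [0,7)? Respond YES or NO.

[0,7] S   >
  [0,5] S/(S\PP)   >
    [0,1] "no" : (S/(S\PP))/N
    [1,5] N   >
      [1,2] "in" : N/(N\NP)
      [2,5] N\NP   >
        [2,4] (N\NP)/(N\S)   >
          [2,3] "often" : ((N\NP)/(N\S))/NP
          [3,4] "near" : NP
        [4,5] "liked" : N\S
  [5,7] S\PP   <
    [5,6] "found" : PP\S
    [6,7] "on" : (S\PP)\(PP\S)

YES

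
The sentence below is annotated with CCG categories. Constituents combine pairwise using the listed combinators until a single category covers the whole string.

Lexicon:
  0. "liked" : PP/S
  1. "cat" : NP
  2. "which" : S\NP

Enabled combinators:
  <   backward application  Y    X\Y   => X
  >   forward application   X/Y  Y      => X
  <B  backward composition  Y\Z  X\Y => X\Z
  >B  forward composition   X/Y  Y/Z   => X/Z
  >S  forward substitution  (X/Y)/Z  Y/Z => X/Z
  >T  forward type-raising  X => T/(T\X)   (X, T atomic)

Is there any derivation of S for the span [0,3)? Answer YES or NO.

NO

PP/S NP S\NP
CKY chart[0,3] = {N/(N\PP), NP/(NP\PP), PP, PP/(PP\PP), PP/(S\S), S/(S\PP)}; S ∉ chart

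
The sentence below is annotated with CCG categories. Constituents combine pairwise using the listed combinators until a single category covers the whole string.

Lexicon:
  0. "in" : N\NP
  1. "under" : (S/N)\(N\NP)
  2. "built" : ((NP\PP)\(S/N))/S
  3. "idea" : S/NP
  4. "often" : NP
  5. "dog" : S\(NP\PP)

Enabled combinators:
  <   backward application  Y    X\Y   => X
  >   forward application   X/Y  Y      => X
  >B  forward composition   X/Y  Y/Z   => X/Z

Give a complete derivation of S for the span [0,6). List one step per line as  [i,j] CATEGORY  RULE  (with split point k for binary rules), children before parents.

[0,1] N\NP  lex  "in"
[1,2] (S/N)\(N\NP)  lex  "under"
[0,2] S/N  <  k=1
[2,3] ((NP\PP)\(S/N))/S  lex  "built"
[3,4] S/NP  lex  "idea"
[4,5] NP  lex  "often"
[3,5] S  >  k=4
[2,5] (NP\PP)\(S/N)  >  k=3
[0,5] NP\PP  <  k=2
[5,6] S\(NP\PP)  lex  "dog"
[0,6] S  <  k=5

[0,6] S   <
  [0,5] NP\PP   <
    [0,2] S/N   <
      [0,1] "in" : N\NP
      [1,2] "under" : (S/N)\(N\NP)
    [2,5] (NP\PP)\(S/N)   >
      [2,3] "built" : ((NP\PP)\(S/N))/S
      [3,5] S   >
        [3,4] "idea" : S/NP
        [4,5] "often" : NP
  [5,6] "dog" : S\(NP\PP)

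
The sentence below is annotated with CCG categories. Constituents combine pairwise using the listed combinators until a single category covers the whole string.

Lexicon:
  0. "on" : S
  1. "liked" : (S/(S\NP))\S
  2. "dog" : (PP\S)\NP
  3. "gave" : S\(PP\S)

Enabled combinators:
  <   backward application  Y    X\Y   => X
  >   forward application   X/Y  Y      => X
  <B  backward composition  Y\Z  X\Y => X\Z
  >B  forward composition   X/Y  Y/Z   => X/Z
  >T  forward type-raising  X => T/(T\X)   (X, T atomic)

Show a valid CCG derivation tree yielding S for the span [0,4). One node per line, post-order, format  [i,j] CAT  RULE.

[0,4] S   >
  [0,2] S/(S\NP)   <
    [0,1] "on" : S
    [1,2] "liked" : (S/(S\NP))\S
  [2,4] S\NP   <B
    [2,3] "dog" : (PP\S)\NP
    [3,4] "gave" : S\(PP\S)

[0,1] S  lex  "on"
[1,2] (S/(S\NP))\S  lex  "liked"
[0,2] S/(S\NP)  <  k=1
[2,3] (PP\S)\NP  lex  "dog"
[3,4] S\(PP\S)  lex  "gave"
[2,4] S\NP  <B  k=3
[0,4] S  >  k=2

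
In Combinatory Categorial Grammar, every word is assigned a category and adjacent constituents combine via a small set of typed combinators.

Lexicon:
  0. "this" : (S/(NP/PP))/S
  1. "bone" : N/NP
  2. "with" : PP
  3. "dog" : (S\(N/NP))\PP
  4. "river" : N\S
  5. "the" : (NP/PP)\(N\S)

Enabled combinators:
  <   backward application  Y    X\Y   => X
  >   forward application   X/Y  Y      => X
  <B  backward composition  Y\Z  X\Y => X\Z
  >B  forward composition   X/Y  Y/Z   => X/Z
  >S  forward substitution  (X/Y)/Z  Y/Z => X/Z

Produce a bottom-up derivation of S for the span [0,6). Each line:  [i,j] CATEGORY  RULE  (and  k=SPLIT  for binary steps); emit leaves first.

[0,1] (S/(NP/PP))/S  lex  "this"
[1,2] N/NP  lex  "bone"
[2,3] PP  lex  "with"
[3,4] (S\(N/NP))\PP  lex  "dog"
[2,4] S\(N/NP)  <  k=3
[1,4] S  <  k=2
[0,4] S/(NP/PP)  >  k=1
[4,5] N\S  lex  "river"
[5,6] (NP/PP)\(N\S)  lex  "the"
[4,6] NP/PP  <  k=5
[0,6] S  >  k=4

[0,6] S   >
  [0,4] S/(NP/PP)   >
    [0,1] "this" : (S/(NP/PP))/S
    [1,4] S   <
      [1,2] "bone" : N/NP
      [2,4] S\(N/NP)   <
        [2,3] "with" : PP
        [3,4] "dog" : (S\(N/NP))\PP
  [4,6] NP/PP   <
    [4,5] "river" : N\S
    [5,6] "the" : (NP/PP)\(N\S)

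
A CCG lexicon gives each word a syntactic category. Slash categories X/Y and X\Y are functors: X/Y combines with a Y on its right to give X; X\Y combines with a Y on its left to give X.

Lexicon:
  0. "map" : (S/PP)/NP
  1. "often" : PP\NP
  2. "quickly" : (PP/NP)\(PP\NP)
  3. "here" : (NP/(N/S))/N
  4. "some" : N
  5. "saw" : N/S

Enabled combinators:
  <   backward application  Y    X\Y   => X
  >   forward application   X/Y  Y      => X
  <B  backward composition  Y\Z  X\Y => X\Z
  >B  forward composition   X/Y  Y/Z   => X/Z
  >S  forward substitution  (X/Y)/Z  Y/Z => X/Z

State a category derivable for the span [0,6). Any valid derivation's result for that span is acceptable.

[0,6] S   >
  [0,3] S/NP   >S
    [0,1] "map" : (S/PP)/NP
    [1,3] PP/NP   <
      [1,2] "often" : PP\NP
      [2,3] "quickly" : (PP/NP)\(PP\NP)
  [3,6] NP   >
    [3,5] NP/(N/S)   >
      [3,4] "here" : (NP/(N/S))/N
      [4,5] "some" : N
    [5,6] "saw" : N/S

S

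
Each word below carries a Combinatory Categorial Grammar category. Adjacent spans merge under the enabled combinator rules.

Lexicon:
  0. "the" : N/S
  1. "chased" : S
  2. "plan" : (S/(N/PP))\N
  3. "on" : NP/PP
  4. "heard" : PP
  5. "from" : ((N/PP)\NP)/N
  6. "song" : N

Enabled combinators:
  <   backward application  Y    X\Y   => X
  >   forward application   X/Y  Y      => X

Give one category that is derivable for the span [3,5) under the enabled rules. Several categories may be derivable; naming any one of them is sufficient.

[0,7] S   >
  [0,3] S/(N/PP)   <
    [0,2] N   >
      [0,1] "the" : N/S
      [1,2] "chased" : S
    [2,3] "plan" : (S/(N/PP))\N
  [3,7] N/PP   <
    [3,5] NP   >
      [3,4] "on" : NP/PP
      [4,5] "heard" : PP
    [5,7] (N/PP)\NP   >
      [5,6] "from" : ((N/PP)\NP)/N
      [6,7] "song" : N

NP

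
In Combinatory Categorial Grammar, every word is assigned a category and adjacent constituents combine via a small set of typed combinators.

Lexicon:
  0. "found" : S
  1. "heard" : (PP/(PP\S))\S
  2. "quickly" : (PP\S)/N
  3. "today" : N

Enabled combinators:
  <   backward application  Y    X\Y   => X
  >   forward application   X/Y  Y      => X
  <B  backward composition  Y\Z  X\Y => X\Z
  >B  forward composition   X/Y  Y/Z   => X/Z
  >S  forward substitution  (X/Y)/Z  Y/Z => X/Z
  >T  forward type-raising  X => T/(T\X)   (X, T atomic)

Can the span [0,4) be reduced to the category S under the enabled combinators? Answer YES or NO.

S (PP/(PP\S))\S (PP\S)/N N
CKY chart[0,4] = {N/(N\PP), NP/(NP\PP), PP, PP/(N\N), PP/(PP\PP), S/(S\PP)}; S ∉ chart

NO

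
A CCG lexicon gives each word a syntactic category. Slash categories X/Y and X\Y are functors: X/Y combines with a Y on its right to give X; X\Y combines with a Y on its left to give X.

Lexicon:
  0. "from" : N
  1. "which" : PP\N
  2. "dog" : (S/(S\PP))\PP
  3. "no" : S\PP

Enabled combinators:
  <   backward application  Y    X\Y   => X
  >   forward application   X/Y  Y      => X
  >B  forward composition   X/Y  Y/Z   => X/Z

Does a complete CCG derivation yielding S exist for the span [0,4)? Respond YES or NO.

YES

[0,4] S   >
  [0,3] S/(S\PP)   <
    [0,2] PP   <
      [0,1] "from" : N
      [1,2] "which" : PP\N
    [2,3] "dog" : (S/(S\PP))\PP
  [3,4] "no" : S\PP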